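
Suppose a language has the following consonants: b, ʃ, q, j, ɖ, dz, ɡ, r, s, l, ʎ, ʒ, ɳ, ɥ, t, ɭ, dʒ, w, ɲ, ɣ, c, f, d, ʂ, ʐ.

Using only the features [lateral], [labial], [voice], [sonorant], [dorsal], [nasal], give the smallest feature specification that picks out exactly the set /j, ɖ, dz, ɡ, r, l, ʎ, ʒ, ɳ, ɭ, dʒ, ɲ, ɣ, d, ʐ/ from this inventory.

[+voice, −labial]

Every target segment is [+voice], [−labial]; each remaining inventory member fails at least one of these. Each conjunct is needed — [−labial] alone would also admit /ʃ, q, s, t, …/; [+voice] alone would also admit /b, ɥ, w/ — and no other single listed feature has exactly this extension, so two is the minimum.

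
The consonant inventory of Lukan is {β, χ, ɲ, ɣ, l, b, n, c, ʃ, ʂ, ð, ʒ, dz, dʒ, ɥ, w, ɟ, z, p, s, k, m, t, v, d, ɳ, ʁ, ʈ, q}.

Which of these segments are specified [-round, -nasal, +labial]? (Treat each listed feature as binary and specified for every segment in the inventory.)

β, b, p, v

First, the [-round] segments are /β, χ, ɲ, ɣ, l, b, n, c, ʃ, ʂ, ð, ʒ, dz, dʒ, ɟ, z, p, s, k, m, t, v, d, ɳ, ʁ, ʈ, q/.
Within that set, [-nasal] gives /β, χ, ɣ, l, b, c, ʃ, ʂ, ð, ʒ, dz, dʒ, ɟ, z, p, s, k, t, v, d, ʁ, ʈ, q/.
Within that set, [+labial] leaves /β, b, p, v/.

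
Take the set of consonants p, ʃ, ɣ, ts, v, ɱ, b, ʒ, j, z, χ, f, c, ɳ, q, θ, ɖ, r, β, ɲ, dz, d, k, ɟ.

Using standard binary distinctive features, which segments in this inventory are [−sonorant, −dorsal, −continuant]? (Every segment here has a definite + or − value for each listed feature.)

First, the [−sonorant] segments are /p, ʃ, ɣ, ts, v, b, ʒ, z, χ, f, c, q, θ, ɖ, β, dz, d, k, ɟ/.
Intersecting with [−dorsal] gives /p, ʃ, ts, v, b, ʒ, z, f, θ, ɖ, β, dz, d/.
Intersecting with [−continuant] leaves /p, ts, b, ɖ, dz, d/.

p, ts, b, ɖ, dz, d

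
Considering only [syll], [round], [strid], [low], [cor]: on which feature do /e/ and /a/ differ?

[low]

/e/ is the mid front unrounded tense vowel and /a/ is the low unrounded vowel. Both are [+syllabic], [−round], [−strident], [−coronal]. /e/ is [−low] while /a/ is [+low], so the distinguishing feature is [low].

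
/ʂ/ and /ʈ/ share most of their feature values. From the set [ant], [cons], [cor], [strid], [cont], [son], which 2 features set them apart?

[continuant], [strident]

The two segments share [−anterior], [+consonantal], [+coronal], [−sonorant]. The only features from the list on which they differ: /ʂ/ is [+continuant] while /ʈ/ is [−continuant]; /ʂ/ is [+strident] while /ʈ/ is [−strident].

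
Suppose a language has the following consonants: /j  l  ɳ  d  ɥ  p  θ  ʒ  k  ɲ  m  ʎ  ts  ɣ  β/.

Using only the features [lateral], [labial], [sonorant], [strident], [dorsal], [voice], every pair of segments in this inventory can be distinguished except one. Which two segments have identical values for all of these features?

j, ɲ

/j/ (palatal glide) and /ɲ/ (palatal nasal) are both [−lateral], [−labial], [+sonorant], [−strident], [+dorsal], [+voice], so none of the listed features separates them. (They do differ in [nasal] and [continuant], which are not among the given features.) Every other pair in the inventory differs on at least one listed feature.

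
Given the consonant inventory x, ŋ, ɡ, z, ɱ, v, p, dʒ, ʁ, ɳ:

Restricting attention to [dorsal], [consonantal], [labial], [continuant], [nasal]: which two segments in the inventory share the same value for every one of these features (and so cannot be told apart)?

Both /ʁ/ and /x/ are [+dorsal], [+consonantal], [−labial], [+continuant], [−nasal]. Since the list omits [voice] and [high] — which do distinguish the voiced uvular fricative from the voiceless velar fricative — this pair collapses; all other pairs remain distinct.

ʁ, x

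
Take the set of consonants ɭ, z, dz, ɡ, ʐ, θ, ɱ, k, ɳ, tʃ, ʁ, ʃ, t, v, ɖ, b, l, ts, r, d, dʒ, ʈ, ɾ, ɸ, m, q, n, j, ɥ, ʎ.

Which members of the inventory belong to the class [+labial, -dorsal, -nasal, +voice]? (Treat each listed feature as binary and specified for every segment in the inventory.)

v, b

Checking each segment against [+labial], [-dorsal], [-nasal], [+voice]: /v/ (voiced labiodental fricative), /b/ (voiced bilabial stop) satisfy every feature; every other segment in the inventory fails at least one.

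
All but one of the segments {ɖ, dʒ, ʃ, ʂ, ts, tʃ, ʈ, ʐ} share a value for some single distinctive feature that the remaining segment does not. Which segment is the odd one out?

ts

The remaining segments after removing /ts/ share [−anterior]; /ts/ (voiceless alveolar affricate) is [+anterior]. For every other candidate removal, the leftover set fails to share any single feature value that the removed segment lacks.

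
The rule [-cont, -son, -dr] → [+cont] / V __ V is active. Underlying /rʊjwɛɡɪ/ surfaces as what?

[rʊjwɛɣɪ]

/ɡ/ satisfies [-cont, -son, -dr] and sits in V __ V. The [+continuant] counterpart of the voiced velar stop is /ɣ/. Other segments in /rʊjwɛɡɪ/ either fail the structural description or are not in the environment, so the surface form is [rʊjwɛɣɪ].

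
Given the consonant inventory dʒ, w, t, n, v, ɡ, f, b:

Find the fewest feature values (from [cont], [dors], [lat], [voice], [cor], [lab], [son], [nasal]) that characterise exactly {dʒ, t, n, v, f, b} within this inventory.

[−dors]

/dʒ, t, n, v, f, b/ are exactly the [−dorsal] segments in the inventory, so a single feature suffices.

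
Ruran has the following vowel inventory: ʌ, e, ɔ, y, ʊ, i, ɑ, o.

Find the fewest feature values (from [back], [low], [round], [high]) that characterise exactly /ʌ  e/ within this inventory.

/ʌ, e/ are all [−high], [−low], [−round], and no other segment in the inventory matches all three values. Dropping any one of them over-generates: [−low, −round] alone would also admit /i/; [−high, −round] alone would also admit /ɑ/; [−high, −low] alone would also admit /ɔ, o/. No other combination of two listed features picks out exactly this set either, so fewer than three features will not do.

[−high, −low, −round]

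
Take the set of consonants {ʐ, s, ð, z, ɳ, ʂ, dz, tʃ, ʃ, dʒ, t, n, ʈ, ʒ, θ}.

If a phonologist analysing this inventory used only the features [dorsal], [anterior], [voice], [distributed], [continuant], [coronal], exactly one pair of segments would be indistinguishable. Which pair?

/dz/ (voiced alveolar affricate) and /n/ (alveolar nasal) are both [−dorsal], [+anterior], [+voice], [−distributed], [−continuant], [+coronal], so none of the listed features separates them. (They do differ in [sonorant], [nasal] and [strident], which are not among the given features.) Every other pair in the inventory differs on at least one listed feature.

dz, n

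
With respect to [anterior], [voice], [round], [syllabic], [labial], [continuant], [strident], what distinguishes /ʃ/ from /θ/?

The two segments share [−voice], [−round], [−syllabic], [−labial], [+continuant]. The only features from the list on which they differ: /ʃ/ is [+strident] while /θ/ is [−strident]; /ʃ/ is [−anterior] while /θ/ is [+anterior].

[strident], [anterior]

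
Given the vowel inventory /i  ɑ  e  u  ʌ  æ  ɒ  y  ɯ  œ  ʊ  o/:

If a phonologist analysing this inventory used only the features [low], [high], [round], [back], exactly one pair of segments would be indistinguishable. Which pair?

On the given features, /ʊ/ and /u/ have an identical profile: [-low], [+high], [+round], [+back]. No other two segments in the inventory coincide on all 4 features. (They do differ in [tense], which is not among the given features.)

ʊ, u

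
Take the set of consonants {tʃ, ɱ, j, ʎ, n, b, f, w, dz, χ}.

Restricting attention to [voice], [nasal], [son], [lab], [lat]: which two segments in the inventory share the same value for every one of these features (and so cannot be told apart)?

/χ/ (voiceless uvular fricative) and /tʃ/ (voiceless postalveolar affricate) are both [-voice], [-nasal], [-sonorant], [-labial], [-lateral], so none of the listed features separates them. (They do differ in [continuant], [coronal] and [dorsal], which are not among the given features.) Every other pair in the inventory differs on at least one listed feature.

χ, tʃ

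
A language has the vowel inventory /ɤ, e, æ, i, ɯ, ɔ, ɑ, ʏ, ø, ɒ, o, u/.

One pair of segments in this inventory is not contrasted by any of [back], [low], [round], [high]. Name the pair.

ɔ, o

/ɔ/ (mid back rounded lax vowel) and /o/ (mid back rounded tense vowel) are both [+back], [-low], [+round], [-high], so none of the listed features separates them. (They do differ in [tense], which is not among the given features.) Every other pair in the inventory differs on at least one listed feature.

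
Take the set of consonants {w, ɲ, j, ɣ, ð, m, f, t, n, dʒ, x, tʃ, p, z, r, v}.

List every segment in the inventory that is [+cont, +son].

w, j, r

Checking each segment against [+continuant], [+sonorant]: /w/ (labial-velar glide), /j/ (palatal glide), /r/ (alveolar trill) satisfy every feature; every other segment in the inventory fails at least one.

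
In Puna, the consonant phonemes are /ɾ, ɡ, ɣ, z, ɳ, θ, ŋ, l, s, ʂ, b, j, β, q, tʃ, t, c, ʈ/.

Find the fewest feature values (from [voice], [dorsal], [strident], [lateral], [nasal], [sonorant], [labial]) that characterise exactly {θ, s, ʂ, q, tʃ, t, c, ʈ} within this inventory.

[−voice]

Every target segment is [−voice] and no other inventory member is, so one feature is enough.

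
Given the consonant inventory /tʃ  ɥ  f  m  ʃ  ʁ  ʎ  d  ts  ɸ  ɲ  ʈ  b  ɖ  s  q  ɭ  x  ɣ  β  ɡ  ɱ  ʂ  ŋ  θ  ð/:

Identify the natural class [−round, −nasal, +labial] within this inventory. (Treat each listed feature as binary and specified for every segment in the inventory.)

Eliminate segments failing any feature: /tʃ, ʃ, ʁ, ʎ, d, ts, ʈ, ɖ, s, q, ɭ, x, ɣ, ɡ, ʂ, θ, ð/ are [−labial]; /ɥ/ is [+round]; /m, ɲ, ɱ, ŋ/ are [+nasal]. The remaining /f, ɸ, b, β/ satisfy [−round], [−nasal], [+labial].

f, ɸ, b, β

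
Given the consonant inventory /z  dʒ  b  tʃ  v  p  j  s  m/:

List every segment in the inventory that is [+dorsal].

The feature [dorsal] marks segments articulated with the tongue body. In this inventory /j/ has that property, so it is [+dorsal]; /z, dʒ, b, tʃ, v, p, s, m/ are [−dorsal].

j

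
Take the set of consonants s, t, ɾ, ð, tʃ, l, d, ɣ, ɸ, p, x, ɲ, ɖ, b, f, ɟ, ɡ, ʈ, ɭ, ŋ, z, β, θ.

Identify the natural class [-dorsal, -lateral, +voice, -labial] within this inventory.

ɾ, ð, d, ɖ, z

Eliminate segments failing any feature: /s, t, tʃ, ɸ, p, f, ʈ, θ/ are [-voice]; /l, ɭ/ are [+lateral]; /ɣ, x, ɲ, ɟ, ɡ, ŋ/ are [+dorsal]; /b, β/ are [+labial]. The remaining /ɾ, ð, d, ɖ, z/ satisfy [-dorsal], [-lateral], [+voice], [-labial].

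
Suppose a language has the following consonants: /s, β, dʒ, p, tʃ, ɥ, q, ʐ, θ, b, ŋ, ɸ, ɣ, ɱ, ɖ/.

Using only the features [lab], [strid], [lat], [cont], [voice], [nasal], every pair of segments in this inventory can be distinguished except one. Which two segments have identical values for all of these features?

β, ɥ

/β/ (voiced bilabial fricative) and /ɥ/ (labial-palatal glide) are both [+labial], [−strident], [−lateral], [+continuant], [+voice], [−nasal], so none of the listed features separates them. (They do differ in [sonorant], [round] and [dorsal], which are not among the given features.) Every other pair in the inventory differs on at least one listed feature.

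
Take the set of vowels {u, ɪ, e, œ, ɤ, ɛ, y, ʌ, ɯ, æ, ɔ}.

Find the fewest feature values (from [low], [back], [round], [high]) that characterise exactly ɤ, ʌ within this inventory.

[-high, +back, -round]

The class [-high], [+back], [-round] has exactly /ɤ, ʌ/ as its extension in this inventory. No smaller conjunction from the listed features achieves this: [+back, -round] alone would also admit /ɯ/; [-high, -round] alone would also admit /e, ɛ, æ/; [-high, +back] alone would also admit /ɔ/; and checking the remaining two-feature bundles turns up none with this extension.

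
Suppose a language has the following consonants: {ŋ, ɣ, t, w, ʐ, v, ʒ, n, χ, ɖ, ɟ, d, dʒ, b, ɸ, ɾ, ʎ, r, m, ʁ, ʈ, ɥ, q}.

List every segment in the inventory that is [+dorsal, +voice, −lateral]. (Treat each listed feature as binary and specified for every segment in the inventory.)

The [+dorsal] segments are /ŋ, ɣ, w, χ, ɟ, ʎ, ʁ, ɥ, q/.
Of those, [+voice] gives /ŋ, ɣ, w, ɟ, ʎ, ʁ, ɥ/.
Among these, [−lateral] leaves /ŋ, ɣ, w, ɟ, ʁ, ɥ/.

ŋ, ɣ, w, ɟ, ʁ, ɥ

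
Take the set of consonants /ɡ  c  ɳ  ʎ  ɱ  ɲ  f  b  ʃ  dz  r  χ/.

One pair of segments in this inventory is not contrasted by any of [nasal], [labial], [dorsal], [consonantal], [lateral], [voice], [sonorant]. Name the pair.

c, χ

On the given features, /c/ and /χ/ have an identical profile: [-nasal], [-labial], [+dorsal], [+consonantal], [-lateral], [-voice], [-sonorant]. No other two segments in the inventory coincide on all 7 features. (They do differ in [continuant], [high] and [back], which are not among the given features.)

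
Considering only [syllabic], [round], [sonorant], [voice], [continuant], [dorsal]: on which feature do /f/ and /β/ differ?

/f/ (voiceless labiodental fricative) and /β/ (voiced bilabial fricative) agree on [-syllabic], [-round], [-sonorant], [+continuant], [-dorsal]. They differ on [voice] (/f/ [-], /β/ [+]).

[voice]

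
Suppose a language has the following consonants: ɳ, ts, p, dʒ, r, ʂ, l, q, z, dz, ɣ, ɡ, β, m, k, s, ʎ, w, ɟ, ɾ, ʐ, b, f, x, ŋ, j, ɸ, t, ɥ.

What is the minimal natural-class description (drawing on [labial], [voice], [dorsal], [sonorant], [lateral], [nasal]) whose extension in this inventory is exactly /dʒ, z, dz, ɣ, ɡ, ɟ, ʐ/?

[-sonorant, +voice, -labial]

/dʒ, z, dz, ɣ, ɡ, ɟ, ʐ/ are all [-sonorant], [+voice], [-labial], and no other segment in the inventory matches all three values. Dropping any one of them over-generates: [+voice, -labial] alone would also admit /ɳ, r, l, ʎ, …/; [-sonorant, -labial] alone would also admit /ts, ʂ, q, k, …/; [-sonorant, +voice] alone would also admit /β, b/. No other combination of two listed features picks out exactly this set either, so fewer than three features will not do.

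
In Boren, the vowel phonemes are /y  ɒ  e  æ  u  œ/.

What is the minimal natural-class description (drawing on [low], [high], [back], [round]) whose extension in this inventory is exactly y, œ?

[-back, +round]

The class [-back], [+round] has exactly /y, œ/ as its extension in this inventory. No smaller conjunction from the listed features achieves this: [+round] alone would also admit /ɒ, u/; [-back] alone would also admit /e, æ/; and checking the remaining single features turns up none with this extension.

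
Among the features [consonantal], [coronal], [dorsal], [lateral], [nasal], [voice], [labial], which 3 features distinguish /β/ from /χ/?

/β/ is the voiced bilabial fricative and /χ/ is the voiceless uvular fricative. Both are [+consonantal], [−coronal], [−lateral], [−nasal]. /β/ is [+voice] while /χ/ is [−voice]; /β/ is [+labial] while /χ/ is [−labial]; /β/ is [−dorsal] while /χ/ is [+dorsal], so the distinguishing features are [voice], [labial], [dorsal].

[voice], [labial], [dorsal]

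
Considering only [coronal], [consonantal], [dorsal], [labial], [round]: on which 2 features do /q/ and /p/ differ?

[labial], [dorsal]

/q/ is the voiceless uvular stop and /p/ is the voiceless bilabial stop. Both are [−coronal], [+consonantal], [−round]. /q/ is [−labial] while /p/ is [+labial]; /q/ is [+dorsal] while /p/ is [−dorsal], so the distinguishing features are [labial], [dorsal].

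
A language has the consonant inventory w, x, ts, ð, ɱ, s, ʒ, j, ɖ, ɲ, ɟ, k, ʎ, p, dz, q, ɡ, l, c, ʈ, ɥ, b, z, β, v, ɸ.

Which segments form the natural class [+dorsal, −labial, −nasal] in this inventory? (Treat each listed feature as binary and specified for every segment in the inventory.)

The [+dorsal] segments are /w, x, j, ɲ, ɟ, k, ʎ, q, ɡ, c, ɥ/.
Among these, [−labial] gives /x, j, ɲ, ɟ, k, ʎ, q, ɡ, c/.
Within that set, [−nasal] leaves /x, j, ɟ, k, ʎ, q, ɡ, c/.

x, j, ɟ, k, ʎ, q, ɡ, c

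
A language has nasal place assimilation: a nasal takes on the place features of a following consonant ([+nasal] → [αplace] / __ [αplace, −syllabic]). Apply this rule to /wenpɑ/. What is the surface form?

[wempɑ]

The only nasal preceding a consonant is /n/ before /p/. /p/ is [+labial], so /n/ → /m/, giving [wempɑ].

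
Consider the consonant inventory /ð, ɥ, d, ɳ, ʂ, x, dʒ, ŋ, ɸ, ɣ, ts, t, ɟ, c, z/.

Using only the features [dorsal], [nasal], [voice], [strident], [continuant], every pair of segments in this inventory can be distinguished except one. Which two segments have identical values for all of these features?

Both /ɣ/ and /ɥ/ are [+dorsal], [-nasal], [+voice], [-strident], [+continuant]. Since the list omits [sonorant], [labial], [round] and [back] — which do distinguish the voiced velar fricative from the labial-palatal glide — this pair collapses; all other pairs remain distinct.

ɣ, ɥ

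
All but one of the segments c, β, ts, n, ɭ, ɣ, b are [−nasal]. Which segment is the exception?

Every segment except /n/ is [−nasal]. /n/ (alveolar nasal) is [+nasal], so it is the exception.

n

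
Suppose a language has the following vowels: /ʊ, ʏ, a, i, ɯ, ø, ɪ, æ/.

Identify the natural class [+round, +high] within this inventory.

Among the inventory, the [+round] segments are /ʊ, ʏ, ø/.
Among these, [+high] leaves /ʊ, ʏ/.

ʊ, ʏ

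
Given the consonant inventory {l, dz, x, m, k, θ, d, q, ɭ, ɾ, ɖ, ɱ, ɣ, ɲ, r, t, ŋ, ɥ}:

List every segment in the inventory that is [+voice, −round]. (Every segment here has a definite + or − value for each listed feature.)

l, dz, m, d, ɭ, ɾ, ɖ, ɱ, ɣ, ɲ, r, ŋ

Checking each segment against [+voice], [−round]: /l/ (alveolar lateral approximant), /dz/ (voiced alveolar affricate), /m/ (bilabial nasal), /d/ (voiced alveolar stop), /ɭ/ (retroflex lateral approximant), /ɾ/ (alveolar tap), among others, satisfy every feature; every other segment in the inventory fails at least one.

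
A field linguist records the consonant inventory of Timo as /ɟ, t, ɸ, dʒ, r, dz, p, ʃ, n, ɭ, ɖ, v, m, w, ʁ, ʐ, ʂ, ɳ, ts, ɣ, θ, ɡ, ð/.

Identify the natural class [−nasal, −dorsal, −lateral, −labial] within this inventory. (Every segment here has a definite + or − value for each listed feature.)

t, dʒ, r, dz, ʃ, ɖ, ʐ, ʂ, ts, θ, ð

Checking each segment against [−nasal], [−dorsal], [−lateral], [−labial]: /t/ (voiceless alveolar stop), /dʒ/ (voiced postalveolar affricate), /r/ (alveolar trill), /dz/ (voiced alveolar affricate), /ʃ/ (voiceless postalveolar fricative), /ɖ/ (voiced retroflex stop), among others, satisfy every feature; every other segment in the inventory fails at least one.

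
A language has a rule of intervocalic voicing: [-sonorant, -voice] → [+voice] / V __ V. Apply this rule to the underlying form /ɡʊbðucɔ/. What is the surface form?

The only segment in the rule's environment that also matches [-sonorant, -voice] is /c/. Applying [+voice] turns the voiceless palatal stop into /ɟ/ (voiced palatal stop), giving [ɡʊbðuɟɔ].

[ɡʊbðuɟɔ]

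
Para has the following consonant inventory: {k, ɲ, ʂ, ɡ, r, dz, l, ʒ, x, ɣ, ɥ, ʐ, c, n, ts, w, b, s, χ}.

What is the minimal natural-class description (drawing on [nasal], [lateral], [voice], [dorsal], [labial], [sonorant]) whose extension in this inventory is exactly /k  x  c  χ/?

[-voice, +dorsal]

The class [-voice], [+dorsal] has exactly /k, x, c, χ/ as its extension in this inventory. No smaller conjunction from the listed features achieves this: [+dorsal] alone would also admit /ɲ, ɡ, ɣ, ɥ, …/; [-voice] alone would also admit /ʂ, ts, s/; and checking the remaining single features turns up none with this extension.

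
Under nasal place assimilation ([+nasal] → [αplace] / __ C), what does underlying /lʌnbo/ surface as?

[lʌmbo]

The only nasal preceding a consonant is /n/ before /b/. /b/ is [+labial], so /n/ → /m/, giving [lʌmbo].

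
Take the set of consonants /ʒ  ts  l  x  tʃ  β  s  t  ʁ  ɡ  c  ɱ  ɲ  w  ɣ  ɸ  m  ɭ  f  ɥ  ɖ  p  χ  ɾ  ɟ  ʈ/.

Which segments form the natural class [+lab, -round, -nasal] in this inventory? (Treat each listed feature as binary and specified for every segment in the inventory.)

β, ɸ, f, p

Among the inventory, the [+labial] segments are /β, ɱ, w, ɸ, m, f, ɥ, p/.
Intersecting with [-round] gives /β, ɱ, ɸ, m, f, p/.
Within that set, [-nasal] leaves /β, ɸ, f, p/.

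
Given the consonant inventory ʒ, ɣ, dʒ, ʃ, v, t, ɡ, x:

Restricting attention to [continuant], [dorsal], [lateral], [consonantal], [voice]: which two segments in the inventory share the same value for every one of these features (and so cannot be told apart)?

/ʒ/ (voiced postalveolar fricative) and /v/ (voiced labiodental fricative) are both [+continuant], [−dorsal], [−lateral], [+consonantal], [+voice], so none of the listed features separates them. (They do differ in [labial] and [coronal], which are not among the given features.) Every other pair in the inventory differs on at least one listed feature.

ʒ, v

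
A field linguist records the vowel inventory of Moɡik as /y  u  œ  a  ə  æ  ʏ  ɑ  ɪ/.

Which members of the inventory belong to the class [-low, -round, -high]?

Checking each segment against [-low], [-round], [-high]: /ə/ (mid central vowel (schwa)) satisfies every feature; every other segment in the inventory fails at least one.

ə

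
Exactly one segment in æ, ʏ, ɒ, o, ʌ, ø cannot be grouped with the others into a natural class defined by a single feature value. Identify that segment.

/ɒ, ø, o, ʌ, æ/ are all [−high], but /ʏ/ (high front rounded lax vowel) is [+high]. No other single segment can be removed to leave a set sharing one feature value that the removed segment lacks, so /ʏ/ is the odd one out.

ʏ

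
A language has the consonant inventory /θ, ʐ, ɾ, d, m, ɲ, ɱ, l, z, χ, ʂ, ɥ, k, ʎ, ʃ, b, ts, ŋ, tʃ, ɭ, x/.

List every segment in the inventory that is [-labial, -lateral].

Checking each segment against [-labial], [-lateral]: /θ/ (voiceless dental fricative), /ʐ/ (voiced retroflex fricative), /ɾ/ (alveolar tap), /d/ (voiced alveolar stop), /ɲ/ (palatal nasal), /z/ (voiced alveolar fricative), among others, satisfy every feature; every other segment in the inventory fails at least one.

θ, ʐ, ɾ, d, ɲ, z, χ, ʂ, k, ʃ, ts, ŋ, tʃ, x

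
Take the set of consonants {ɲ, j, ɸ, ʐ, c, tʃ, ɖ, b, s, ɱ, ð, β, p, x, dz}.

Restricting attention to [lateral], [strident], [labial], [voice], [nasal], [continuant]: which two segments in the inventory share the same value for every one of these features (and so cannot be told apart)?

On the given features, /j/ and /ð/ have an identical profile: [−lateral], [−strident], [−labial], [+voice], [−nasal], [+continuant]. No other two segments in the inventory coincide on all 6 features. (They do differ in [sonorant] and [dorsal], which are not among the given features.)

j, ð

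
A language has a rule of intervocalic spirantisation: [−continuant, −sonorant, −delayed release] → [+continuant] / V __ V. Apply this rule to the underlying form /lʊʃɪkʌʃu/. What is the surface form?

[lʊʃɪxʌʃu]

The only segment in the rule's environment that also matches [−continuant, −sonorant, −delayed release] is /k/. Applying [+continuant] turns the voiceless velar stop into /x/ (voiceless velar fricative), giving [lʊʃɪxʌʃu].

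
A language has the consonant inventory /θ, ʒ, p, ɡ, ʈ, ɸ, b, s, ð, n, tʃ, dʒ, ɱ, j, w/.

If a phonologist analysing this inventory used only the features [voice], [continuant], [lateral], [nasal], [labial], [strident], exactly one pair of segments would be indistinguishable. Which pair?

/j/ (palatal glide) and /ð/ (voiced dental fricative) are both [+voice], [+continuant], [−lateral], [−nasal], [−labial], [−strident], so none of the listed features separates them. (They do differ in [sonorant] and [dorsal], which are not among the given features.) Every other pair in the inventory differs on at least one listed feature.

j, ð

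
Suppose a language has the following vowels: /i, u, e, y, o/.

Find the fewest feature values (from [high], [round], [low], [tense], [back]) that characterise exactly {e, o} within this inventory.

[-high]

/e, o/ are exactly the [-high] segments in the inventory, so a single feature suffices.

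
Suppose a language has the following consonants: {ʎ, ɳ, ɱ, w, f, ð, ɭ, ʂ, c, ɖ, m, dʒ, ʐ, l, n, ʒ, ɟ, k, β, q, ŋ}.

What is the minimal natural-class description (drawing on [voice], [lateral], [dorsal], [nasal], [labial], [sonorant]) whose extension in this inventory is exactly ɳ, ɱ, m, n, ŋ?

[+nasal]

Every target segment is [+nasal] and no other inventory member is, so one feature is enough.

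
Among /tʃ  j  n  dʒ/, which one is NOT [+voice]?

tʃ

/tʃ/ is the voiceless postalveolar affricate, which is [-voice]; the rest — /j, n, dʒ/ — are [+voice].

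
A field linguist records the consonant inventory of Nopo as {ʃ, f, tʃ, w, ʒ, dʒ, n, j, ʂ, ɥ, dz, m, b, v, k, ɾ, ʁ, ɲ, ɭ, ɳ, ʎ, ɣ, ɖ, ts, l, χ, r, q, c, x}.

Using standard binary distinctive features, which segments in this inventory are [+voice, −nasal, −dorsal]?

ʒ, dʒ, dz, b, v, ɾ, ɭ, ɖ, l, r

Eliminate segments failing any feature: /ʃ, f, tʃ, ʂ, k, ts, χ, q, c, x/ are [−voice]; /w, j, ɥ, ʁ, ʎ, ɣ/ are [+dorsal]; /n, m, ɲ, ɳ/ are [+nasal]. The remaining /ʒ, dʒ, dz, b, v, ɾ, ɭ, ɖ, l, r/ satisfy [+voice], [−nasal], [−dorsal].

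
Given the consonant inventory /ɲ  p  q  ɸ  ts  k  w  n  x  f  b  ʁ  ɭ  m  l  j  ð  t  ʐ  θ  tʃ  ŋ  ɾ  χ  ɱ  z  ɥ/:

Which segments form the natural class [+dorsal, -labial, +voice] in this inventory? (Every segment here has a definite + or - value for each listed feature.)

Among the inventory, the [+dorsal] segments are /ɲ, q, k, w, x, ʁ, j, ŋ, χ, ɥ/.
Of those, [-labial] gives /ɲ, q, k, x, ʁ, j, ŋ, χ/.
Then [+voice] leaves /ɲ, ʁ, j, ŋ/.

ɲ, ʁ, j, ŋ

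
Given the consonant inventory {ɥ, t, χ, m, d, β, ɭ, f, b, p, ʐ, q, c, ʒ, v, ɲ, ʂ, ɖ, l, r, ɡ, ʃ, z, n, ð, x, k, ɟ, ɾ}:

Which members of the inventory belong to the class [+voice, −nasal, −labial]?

d, ɭ, ʐ, ʒ, ɖ, l, r, ɡ, z, ð, ɟ, ɾ

Among the inventory, the [+voice] segments are /ɥ, m, d, β, ɭ, b, ʐ, ʒ, v, ɲ, ɖ, l, r, ɡ, z, n, ð, ɟ, ɾ/.
Intersecting with [−nasal] gives /ɥ, d, β, ɭ, b, ʐ, ʒ, v, ɖ, l, r, ɡ, z, ð, ɟ, ɾ/.
Then [−labial] leaves /d, ɭ, ʐ, ʒ, ɖ, l, r, ɡ, z, ð, ɟ, ɾ/.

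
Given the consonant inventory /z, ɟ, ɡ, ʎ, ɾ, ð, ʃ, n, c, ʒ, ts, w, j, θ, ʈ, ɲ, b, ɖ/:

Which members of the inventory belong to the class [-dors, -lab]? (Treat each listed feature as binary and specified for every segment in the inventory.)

First, the [-dorsal] segments are /z, ɾ, ð, ʃ, n, ʒ, ts, θ, ʈ, b, ɖ/.
Then [-labial] leaves /z, ɾ, ð, ʃ, n, ʒ, ts, θ, ʈ, ɖ/.

z, ɾ, ð, ʃ, n, ʒ, ts, θ, ʈ, ɖ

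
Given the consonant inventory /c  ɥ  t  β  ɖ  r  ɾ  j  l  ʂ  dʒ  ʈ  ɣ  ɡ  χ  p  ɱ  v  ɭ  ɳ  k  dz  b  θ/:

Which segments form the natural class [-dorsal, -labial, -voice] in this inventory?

t, ʂ, ʈ, θ

Checking each segment against [-dorsal], [-labial], [-voice]: /t/ (voiceless alveolar stop), /ʂ/ (voiceless retroflex fricative), /ʈ/ (voiceless retroflex stop), /θ/ (voiceless dental fricative) satisfy every feature; every other segment in the inventory fails at least one.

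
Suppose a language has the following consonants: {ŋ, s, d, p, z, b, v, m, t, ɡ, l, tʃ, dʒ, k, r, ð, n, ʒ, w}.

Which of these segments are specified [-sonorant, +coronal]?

The [-sonorant] segments are /s, d, p, z, b, v, t, ɡ, tʃ, dʒ, k, ð, ʒ/.
Within that set, [+coronal] leaves /s, d, z, t, tʃ, dʒ, ð, ʒ/.

s, d, z, t, tʃ, dʒ, ð, ʒ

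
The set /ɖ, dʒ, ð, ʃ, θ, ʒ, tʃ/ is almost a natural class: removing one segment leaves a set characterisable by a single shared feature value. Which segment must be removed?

/ð, tʃ, ʒ, dʒ, θ, ʃ/ are all [+distributed], but /ɖ/ (voiced retroflex stop) is [−distributed]. No other single segment can be removed to leave a set sharing one feature value that the removed segment lacks, so /ɖ/ is the odd one out.

ɖ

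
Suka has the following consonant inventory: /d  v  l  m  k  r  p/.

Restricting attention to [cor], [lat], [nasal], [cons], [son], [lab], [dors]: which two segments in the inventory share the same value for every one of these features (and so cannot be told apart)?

Both /p/ and /v/ are [−coronal], [−lateral], [−nasal], [+consonantal], [−sonorant], [+labial], [−dorsal]. Since the list omits [voice] and [continuant] — which do distinguish the voiceless bilabial stop from the voiced labiodental fricative — this pair collapses; all other pairs remain distinct.

p, v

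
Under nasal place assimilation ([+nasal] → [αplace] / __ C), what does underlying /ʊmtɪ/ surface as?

In /ʊmtɪ/, the nasal /m/ precedes /t/, which is [+coronal]. The nasal assimilates in place, becoming the [+coronal] nasal /n/. The surface form is [ʊntɪ].

[ʊntɪ]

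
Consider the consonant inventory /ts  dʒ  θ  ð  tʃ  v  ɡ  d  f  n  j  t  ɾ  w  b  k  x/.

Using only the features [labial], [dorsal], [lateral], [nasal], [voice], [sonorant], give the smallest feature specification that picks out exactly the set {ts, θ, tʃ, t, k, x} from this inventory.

[−voice, −labial]

/ts, θ, tʃ, t, k, x/ are all [−voice], [−labial], and no other segment in the inventory matches both values. Dropping any one of them over-generates: [−labial] alone would also admit /dʒ, ð, ɡ, d, …/; [−voice] alone would also admit /f/. No other single listed feature picks out exactly this set either, so fewer than two features will not do.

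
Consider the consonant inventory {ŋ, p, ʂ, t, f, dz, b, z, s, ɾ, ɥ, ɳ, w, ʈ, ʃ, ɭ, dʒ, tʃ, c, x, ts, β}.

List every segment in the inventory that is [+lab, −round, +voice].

Among the inventory, the [+labial] segments are /p, f, b, ɥ, w, β/.
Then [−round] gives /p, f, b, β/.
Among these, [+voice] leaves /b, β/.

b, β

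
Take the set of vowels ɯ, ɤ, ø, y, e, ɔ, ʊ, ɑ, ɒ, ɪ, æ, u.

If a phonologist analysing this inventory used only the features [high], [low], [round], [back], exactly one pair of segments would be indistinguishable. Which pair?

u, ʊ

/u/ (high back rounded tense vowel) and /ʊ/ (high back rounded lax vowel) are both [+high], [-low], [+round], [+back], so none of the listed features separates them. (They do differ in [tense], which is not among the given features.) Every other pair in the inventory differs on at least one listed feature.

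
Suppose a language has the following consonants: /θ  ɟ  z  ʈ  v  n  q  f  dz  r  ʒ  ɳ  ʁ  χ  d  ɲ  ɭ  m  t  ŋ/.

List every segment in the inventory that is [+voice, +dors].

Eliminate segments failing any feature: /θ, ʈ, q, f, χ, t/ are [−voice]; /z, v, n, dz, r, ʒ, ɳ, d, ɭ, m/ are [−dorsal]. The remaining /ɟ, ʁ, ɲ, ŋ/ satisfy [+voice], [+dorsal].

ɟ, ʁ, ɲ, ŋ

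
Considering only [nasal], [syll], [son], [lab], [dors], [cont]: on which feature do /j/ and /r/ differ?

The two segments share [-nasal], [-syllabic], [+sonorant], [-labial], [+continuant]. The only feature from the list on which they differ: /j/ is [+dorsal] while /r/ is [-dorsal].

[dorsal]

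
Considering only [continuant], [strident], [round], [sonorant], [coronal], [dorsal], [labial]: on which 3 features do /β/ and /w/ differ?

[sonorant], [round], [dorsal]

The two segments share [+continuant], [-strident], [-coronal], [+labial]. The only features from the list on which they differ: /β/ is [-sonorant] while /w/ is [+sonorant]; /β/ is [-round] while /w/ is [+round]; /β/ is [-dorsal] while /w/ is [+dorsal].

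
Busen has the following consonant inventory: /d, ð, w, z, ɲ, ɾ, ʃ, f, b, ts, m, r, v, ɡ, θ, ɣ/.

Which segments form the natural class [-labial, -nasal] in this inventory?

Checking each segment against [-labial], [-nasal]: /d/ (voiced alveolar stop), /ð/ (voiced dental fricative), /z/ (voiced alveolar fricative), /ɾ/ (alveolar tap), /ʃ/ (voiceless postalveolar fricative), /ts/ (voiceless alveolar affricate), among others, satisfy every feature; every other segment in the inventory fails at least one.

d, ð, z, ɾ, ʃ, ts, r, ɡ, θ, ɣ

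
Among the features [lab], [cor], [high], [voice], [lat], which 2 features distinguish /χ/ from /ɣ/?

The two segments share [-labial], [-coronal], [-lateral]. The only features from the list on which they differ: /χ/ is [-voice] while /ɣ/ is [+voice]; /χ/ is [-high] while /ɣ/ is [+high].

[voice], [high]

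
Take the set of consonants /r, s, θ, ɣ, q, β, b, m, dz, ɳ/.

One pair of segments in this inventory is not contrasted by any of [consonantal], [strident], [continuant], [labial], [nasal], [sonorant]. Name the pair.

Both /ɣ/ and /θ/ are [+consonantal], [-strident], [+continuant], [-labial], [-nasal], [-sonorant]. Since the list omits [voice], [coronal] and [dorsal] — which do distinguish the voiced velar fricative from the voiceless dental fricative — this pair collapses; all other pairs remain distinct.

ɣ, θ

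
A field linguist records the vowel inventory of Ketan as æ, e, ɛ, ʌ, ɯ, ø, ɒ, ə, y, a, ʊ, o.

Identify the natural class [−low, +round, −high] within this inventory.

ø, o

Eliminate segments failing any feature: /æ, ɒ, a/ are [+low]; /e, ɛ, ʌ, ɯ, ə/ are [−round]; /y, ʊ/ are [+high]. The remaining /ø, o/ satisfy [−low], [+round], [−high].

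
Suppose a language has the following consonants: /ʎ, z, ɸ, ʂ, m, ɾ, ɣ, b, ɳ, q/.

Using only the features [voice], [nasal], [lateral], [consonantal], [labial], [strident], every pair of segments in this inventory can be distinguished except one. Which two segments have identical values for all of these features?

On the given features, /ɣ/ and /ɾ/ have an identical profile: [+voice], [−nasal], [−lateral], [+consonantal], [−labial], [−strident]. No other two segments in the inventory coincide on all 6 features. (They do differ in [sonorant], [coronal] and [dorsal], which are not among the given features.)

ɣ, ɾ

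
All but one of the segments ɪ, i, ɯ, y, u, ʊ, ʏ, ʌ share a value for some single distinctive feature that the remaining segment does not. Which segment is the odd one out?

ʌ

The remaining segments after removing /ʌ/ share [+high]; /ʌ/ (mid back unrounded lax vowel) is [−high]. For every other candidate removal, the leftover set fails to share any single feature value that the removed segment lacks.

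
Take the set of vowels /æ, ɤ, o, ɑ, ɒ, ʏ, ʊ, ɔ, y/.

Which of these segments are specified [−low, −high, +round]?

The [−low] segments are /ɤ, o, ʏ, ʊ, ɔ, y/.
Intersecting with [−high] gives /ɤ, o, ɔ/.
Then [+round] leaves /o, ɔ/.

o, ɔ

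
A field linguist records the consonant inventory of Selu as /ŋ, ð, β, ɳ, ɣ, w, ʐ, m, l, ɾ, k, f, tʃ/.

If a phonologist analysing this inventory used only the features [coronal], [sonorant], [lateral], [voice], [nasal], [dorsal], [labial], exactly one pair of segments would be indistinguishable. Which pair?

Both /ʐ/ and /ð/ are [+coronal], [−sonorant], [−lateral], [+voice], [−nasal], [−dorsal], [−labial]. Since the list omits [strident], [anterior] and [distributed] — which do distinguish the voiced retroflex fricative from the voiced dental fricative — this pair collapses; all other pairs remain distinct.

ʐ, ð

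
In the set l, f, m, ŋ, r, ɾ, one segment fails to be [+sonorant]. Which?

/f/ is the voiceless labiodental fricative, which is [−sonorant]; the rest — /l, m, ɾ, r, ŋ/ — are [+sonorant].

f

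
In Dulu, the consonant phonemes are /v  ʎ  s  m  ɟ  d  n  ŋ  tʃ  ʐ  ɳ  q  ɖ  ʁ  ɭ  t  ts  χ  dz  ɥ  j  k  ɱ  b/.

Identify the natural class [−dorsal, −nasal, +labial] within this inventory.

v, b

Eliminate segments failing any feature: /ʎ, ɟ, ŋ, q, ʁ, χ, ɥ, j, k/ are [+dorsal]; /s, d, tʃ, ʐ, ɖ, ɭ, t, ts, dz/ are [−labial]; /m, n, ɳ, ɱ/ are [+nasal]. The remaining /v, b/ satisfy [−dorsal], [−nasal], [+labial].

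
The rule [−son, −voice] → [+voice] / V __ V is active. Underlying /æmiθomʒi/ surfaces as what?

[æmiðomʒi]

Only /θ/ occurs between two vowels (/i/ __ /o/) and matches the structural description. It is a voiceless dental fricative, so [−son, −voice] holds; changing it to [+voice] with all other features held fixed yields /ð/ (voiced dental fricative). No other segment meets both the structural description and the environment, so the output is [æmiðomʒi].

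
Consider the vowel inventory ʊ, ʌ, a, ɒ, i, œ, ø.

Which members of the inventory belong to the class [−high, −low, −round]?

Eliminate segments failing any feature: /ʊ, i/ are [+high]; /a, ɒ/ are [+low]; /œ, ø/ are [+round]. The remaining /ʌ/ satisfy [−high], [−low], [−round].

ʌ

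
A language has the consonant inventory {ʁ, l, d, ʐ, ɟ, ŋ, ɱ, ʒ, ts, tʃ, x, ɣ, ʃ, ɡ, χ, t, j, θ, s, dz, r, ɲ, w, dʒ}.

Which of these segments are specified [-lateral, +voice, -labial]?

ʁ, d, ʐ, ɟ, ŋ, ʒ, ɣ, ɡ, j, dz, r, ɲ, dʒ

Checking each segment against [-lateral], [+voice], [-labial]: /ʁ/ (voiced uvular fricative), /d/ (voiced alveolar stop), /ʐ/ (voiced retroflex fricative), /ɟ/ (voiced palatal stop), /ŋ/ (velar nasal), /ʒ/ (voiced postalveolar fricative), among others, satisfy every feature; every other segment in the inventory fails at least one.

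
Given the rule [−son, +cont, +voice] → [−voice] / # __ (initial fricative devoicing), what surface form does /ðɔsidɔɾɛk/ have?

[θɔsidɔɾɛk]

The only segment in the rule's environment that also matches [−son, +cont, +voice] is /ð/. Applying [−voice] turns the voiced dental fricative into /θ/ (voiceless dental fricative), giving [θɔsidɔɾɛk].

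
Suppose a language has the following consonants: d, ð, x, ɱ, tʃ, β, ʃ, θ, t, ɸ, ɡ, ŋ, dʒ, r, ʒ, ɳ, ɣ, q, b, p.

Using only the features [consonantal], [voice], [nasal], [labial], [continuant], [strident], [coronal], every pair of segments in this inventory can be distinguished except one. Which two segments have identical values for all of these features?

/r/ (alveolar trill) and /ð/ (voiced dental fricative) are both [+consonantal], [+voice], [-nasal], [-labial], [+continuant], [-strident], [+coronal], so none of the listed features separates them. (They do differ in [sonorant], which is not among the given features.) Every other pair in the inventory differs on at least one listed feature.

r, ð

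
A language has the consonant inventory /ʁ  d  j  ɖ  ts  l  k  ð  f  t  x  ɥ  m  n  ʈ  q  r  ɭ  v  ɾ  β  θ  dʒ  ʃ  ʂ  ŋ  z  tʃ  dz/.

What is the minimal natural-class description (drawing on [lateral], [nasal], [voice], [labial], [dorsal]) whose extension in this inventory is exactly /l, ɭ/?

/l, ɭ/ are exactly the [+lateral] segments in the inventory, so a single feature suffices.

[+lateral]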